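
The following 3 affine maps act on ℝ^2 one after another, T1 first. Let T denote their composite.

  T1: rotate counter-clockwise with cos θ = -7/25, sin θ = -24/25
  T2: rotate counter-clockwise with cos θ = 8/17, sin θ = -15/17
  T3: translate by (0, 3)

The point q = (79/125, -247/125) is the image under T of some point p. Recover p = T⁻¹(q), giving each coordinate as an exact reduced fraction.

p = (2/5, 5)

T1 = [-7/25 24/25 0; -24/25 -7/25 0; 0 0 1]
T2·T1 = [-416/425 87/425 0; -87/425 -416/425 0; 0 0 1]
T3·…·T1 = [-416/425 87/425 0; -87/425 -416/425 3; 0 0 1]
det M = 1; M⁻¹ = [-416/425 -87/425 261/425; 87/425 -416/425 1248/425; 0 0 1]
M⁻¹ · (79/125, -247/125)ᵀ = (2/5, 5)ᵀ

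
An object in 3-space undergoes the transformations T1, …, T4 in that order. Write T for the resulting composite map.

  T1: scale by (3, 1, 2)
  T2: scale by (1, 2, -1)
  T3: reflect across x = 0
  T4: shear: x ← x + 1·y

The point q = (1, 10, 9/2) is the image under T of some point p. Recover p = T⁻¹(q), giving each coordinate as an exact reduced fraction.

T1 = [3 0 0 0; 0 1 0 0; 0 0 2 0; 0 0 0 1]
T2·T1 = [3 0 0 0; 0 2 0 0; 0 0 -2 0; 0 0 0 1]
T3·…·T1 = [-3 0 0 0; 0 2 0 0; 0 0 -2 0; 0 0 0 1]
T4·…·T1 = [-3 2 0 0; 0 2 0 0; 0 0 -2 0; 0 0 0 1]
det M = 12; M⁻¹ = [-1/3 1/3 0 0; 0 1/2 0 0; 0 0 -1/2 0; 0 0 0 1]
M⁻¹ · (1, 10, 9/2)ᵀ = (3, 5, -9/4)ᵀ

p = (3, 5, -9/4)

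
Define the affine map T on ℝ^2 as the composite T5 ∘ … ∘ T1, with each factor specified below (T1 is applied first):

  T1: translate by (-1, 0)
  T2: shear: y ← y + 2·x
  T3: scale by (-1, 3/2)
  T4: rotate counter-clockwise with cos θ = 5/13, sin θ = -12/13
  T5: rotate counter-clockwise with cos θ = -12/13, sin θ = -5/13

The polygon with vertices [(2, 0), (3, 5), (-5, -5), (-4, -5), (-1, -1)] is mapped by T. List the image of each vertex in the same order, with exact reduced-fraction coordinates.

T1 translate by (-1, 0): (2, 0) → (1, 0); (3, 5) → (2, 5); (-5, -5) → (-6, -5); (-4, -5) → (-5, -5); (-1, -1) → (-2, -1)
T2 shear: y ← y + 2·x: (1, 0) → (1, 2); (2, 5) → (2, 9); (-6, -5) → (-6, -17); (-5, -5) → (-5, -15); (-2, -1) → (-2, -5)
T3 scale by (-1, 3/2): (1, 2) → (-1, 3); (2, 9) → (-2, 27/2); (-6, -17) → (6, -51/2); (-5, -15) → (5, -45/2); (-2, -5) → (2, -15/2)
T4 rotate counter-clockwise with cos θ = 5/13, sin θ = -12/13: (-1, 3) → (31/13, 27/13); (-2, 27/2) → (152/13, 183/26); (6, -51/2) → (-276/13, -399/26); (5, -45/2) → (-245/13, -345/26); (2, -15/2) → (-80/13, -123/26)
T5 rotate counter-clockwise with cos θ = -12/13, sin θ = -5/13: (31/13, 27/13) → (-237/169, -479/169); (152/13, 183/26) → (-2733/338, -1858/169); (-276/13, -399/26) → (4629/338, 3774/169); (-245/13, -345/26) → (4155/338, 3295/169); (-80/13, -123/26) → (1305/338, 1138/169)

image vertices: (-237/169, -479/169), (-2733/338, -1858/169), (4629/338, 3774/169), (4155/338, 3295/169), (1305/338, 1138/169)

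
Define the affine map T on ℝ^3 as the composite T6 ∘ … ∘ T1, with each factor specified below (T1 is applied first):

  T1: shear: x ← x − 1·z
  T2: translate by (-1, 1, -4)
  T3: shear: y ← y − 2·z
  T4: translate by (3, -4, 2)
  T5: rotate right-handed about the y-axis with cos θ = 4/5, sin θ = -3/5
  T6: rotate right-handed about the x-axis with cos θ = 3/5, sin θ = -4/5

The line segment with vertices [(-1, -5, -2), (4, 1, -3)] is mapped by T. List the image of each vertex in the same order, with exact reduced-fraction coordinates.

image vertices: (24/5, 32/25, -101/25), (51/5, 208/25, -219/25)

T1 shear: x ← x − 1·z: (-1, -5, -2) → (1, -5, -2); (4, 1, -3) → (7, 1, -3)
T2 translate by (-1, 1, -4): (1, -5, -2) → (0, -4, -6); (7, 1, -3) → (6, 2, -7)
T3 shear: y ← y − 2·z: (0, -4, -6) → (0, 8, -6); (6, 2, -7) → (6, 16, -7)
T4 translate by (3, -4, 2): (0, 8, -6) → (3, 4, -4); (6, 16, -7) → (9, 12, -5)
T5 rotate right-handed about the y-axis with cos θ = 4/5, sin θ = -3/5: (3, 4, -4) → (24/5, 4, -7/5); (9, 12, -5) → (51/5, 12, 7/5)
T6 rotate right-handed about the x-axis with cos θ = 3/5, sin θ = -4/5: (24/5, 4, -7/5) → (24/5, 32/25, -101/25); (51/5, 12, 7/5) → (51/5, 208/25, -219/25)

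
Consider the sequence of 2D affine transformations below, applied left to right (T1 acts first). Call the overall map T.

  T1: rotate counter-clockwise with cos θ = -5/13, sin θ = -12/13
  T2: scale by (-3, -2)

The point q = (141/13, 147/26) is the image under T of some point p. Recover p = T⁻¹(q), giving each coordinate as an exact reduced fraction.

p = (4, -9/4)

T1 = [-5/13 12/13 0; -12/13 -5/13 0; 0 0 1]
T2·T1 = [15/13 -36/13 0; 24/13 10/13 0; 0 0 1]
det M = 6; M⁻¹ = [5/39 6/13 0; -4/13 5/26 0; 0 0 1]
M⁻¹ · (141/13, 147/26)ᵀ = (4, -9/4)ᵀ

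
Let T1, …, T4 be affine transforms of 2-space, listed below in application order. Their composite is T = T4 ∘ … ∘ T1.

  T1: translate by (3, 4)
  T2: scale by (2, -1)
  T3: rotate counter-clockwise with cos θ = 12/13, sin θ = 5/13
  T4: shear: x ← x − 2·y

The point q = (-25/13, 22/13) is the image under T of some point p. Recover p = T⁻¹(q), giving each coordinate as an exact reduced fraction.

T1 = [1 0 3; 0 1 4; 0 0 1]
T2·T1 = [2 0 6; 0 -1 -4; 0 0 1]
T3·…·T1 = [24/13 5/13 92/13; 10/13 -12/13 -18/13; 0 0 1]
T4·…·T1 = [4/13 29/13 128/13; 10/13 -12/13 -18/13; 0 0 1]
det M = -2; M⁻¹ = [6/13 29/26 -3; 5/13 -2/13 -4; 0 0 1]
M⁻¹ · (-25/13, 22/13)ᵀ = (-2, -5)ᵀ

p = (-2, -5)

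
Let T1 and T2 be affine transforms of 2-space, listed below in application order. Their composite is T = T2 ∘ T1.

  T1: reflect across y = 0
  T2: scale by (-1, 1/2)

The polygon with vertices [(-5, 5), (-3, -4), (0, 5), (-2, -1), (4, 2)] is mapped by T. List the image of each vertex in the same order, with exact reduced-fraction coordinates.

image vertices: (5, -5/2), (3, 2), (0, -5/2), (2, 1/2), (-4, -1)

T1 reflect across y = 0: (-5, 5) → (-5, -5); (-3, -4) → (-3, 4); (0, 5) → (0, -5); (-2, -1) → (-2, 1); (4, 2) → (4, -2)
T2 scale by (-1, 1/2): (-5, -5) → (5, -5/2); (-3, 4) → (3, 2); (0, -5) → (0, -5/2); (-2, 1) → (2, 1/2); (4, -2) → (-4, -1)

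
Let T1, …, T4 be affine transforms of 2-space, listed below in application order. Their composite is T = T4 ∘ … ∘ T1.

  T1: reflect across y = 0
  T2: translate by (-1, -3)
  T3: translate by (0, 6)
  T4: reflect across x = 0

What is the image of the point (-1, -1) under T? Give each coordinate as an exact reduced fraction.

T1 reflect across y = 0: (-1, -1) → (-1, 1)
T2 translate by (-1, -3): (-1, 1) → (-2, -2)
T3 translate by (0, 6): (-2, -2) → (-2, 4)
T4 reflect across x = 0: (-2, 4) → (2, 4)

T(p) = (2, 4)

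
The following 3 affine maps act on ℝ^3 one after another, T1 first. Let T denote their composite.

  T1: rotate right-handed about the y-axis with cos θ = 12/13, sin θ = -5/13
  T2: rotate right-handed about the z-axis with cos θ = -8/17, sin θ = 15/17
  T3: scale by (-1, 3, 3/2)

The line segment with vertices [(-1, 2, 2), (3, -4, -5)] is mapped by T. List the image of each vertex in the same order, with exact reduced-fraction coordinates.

T1 rotate right-handed about the y-axis with cos θ = 12/13, sin θ = -5/13: (-1, 2, 2) → (-22/13, 2, 19/13); (3, -4, -5) → (61/13, -4, -45/13)
T2 rotate right-handed about the z-axis with cos θ = -8/17, sin θ = 15/17: (-22/13, 2, 19/13) → (-214/221, -538/221, 19/13); (61/13, -4, -45/13) → (292/221, 1331/221, -45/13)
T3 scale by (-1, 3, 3/2): (-214/221, -538/221, 19/13) → (214/221, -1614/221, 57/26); (292/221, 1331/221, -45/13) → (-292/221, 3993/221, -135/26)

image vertices: (214/221, -1614/221, 57/26), (-292/221, 3993/221, -135/26)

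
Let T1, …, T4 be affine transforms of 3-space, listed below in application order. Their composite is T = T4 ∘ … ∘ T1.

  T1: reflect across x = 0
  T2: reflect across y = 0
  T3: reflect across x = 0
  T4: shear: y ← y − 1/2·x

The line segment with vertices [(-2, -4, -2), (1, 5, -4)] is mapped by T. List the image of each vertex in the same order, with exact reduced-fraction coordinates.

T1 reflect across x = 0: (-2, -4, -2) → (2, -4, -2); (1, 5, -4) → (-1, 5, -4)
T2 reflect across y = 0: (2, -4, -2) → (2, 4, -2); (-1, 5, -4) → (-1, -5, -4)
T3 reflect across x = 0: (2, 4, -2) → (-2, 4, -2); (-1, -5, -4) → (1, -5, -4)
T4 shear: y ← y − 1/2·x: (-2, 4, -2) → (-2, 5, -2); (1, -5, -4) → (1, -11/2, -4)

image vertices: (-2, 5, -2), (1, -11/2, -4)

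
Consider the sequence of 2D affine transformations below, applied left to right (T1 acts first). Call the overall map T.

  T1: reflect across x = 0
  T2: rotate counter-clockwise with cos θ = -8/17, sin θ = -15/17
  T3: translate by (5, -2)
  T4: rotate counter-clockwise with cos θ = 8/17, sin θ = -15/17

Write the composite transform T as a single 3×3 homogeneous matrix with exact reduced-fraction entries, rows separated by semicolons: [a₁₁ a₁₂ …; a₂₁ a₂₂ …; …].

T = [1 0 10/17; 0 -1 -91/17; 0 0 1]

T1 = [-1 0 0; 0 1 0; 0 0 1]
T2·T1 = [8/17 15/17 0; 15/17 -8/17 0; 0 0 1]
T3·…·T1 = [8/17 15/17 5; 15/17 -8/17 -2; 0 0 1]
T4·…·T1 = [1 0 10/17; 0 -1 -91/17; 0 0 1]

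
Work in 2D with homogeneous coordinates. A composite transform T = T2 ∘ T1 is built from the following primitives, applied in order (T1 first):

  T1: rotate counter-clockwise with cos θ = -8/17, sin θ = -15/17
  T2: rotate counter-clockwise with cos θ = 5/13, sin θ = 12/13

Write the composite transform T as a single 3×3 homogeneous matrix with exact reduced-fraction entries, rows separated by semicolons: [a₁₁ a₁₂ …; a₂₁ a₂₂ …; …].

T = [140/221 171/221 0; -171/221 140/221 0; 0 0 1]

T1 = [-8/17 15/17 0; -15/17 -8/17 0; 0 0 1]
T2·T1 = [140/221 171/221 0; -171/221 140/221 0; 0 0 1]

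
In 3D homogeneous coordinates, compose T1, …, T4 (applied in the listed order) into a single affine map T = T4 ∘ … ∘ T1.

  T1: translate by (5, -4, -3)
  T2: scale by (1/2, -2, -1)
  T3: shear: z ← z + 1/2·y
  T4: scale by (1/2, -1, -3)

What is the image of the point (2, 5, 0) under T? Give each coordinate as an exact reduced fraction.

T1 translate by (5, -4, -3): (2, 5, 0) → (7, 1, -3)
T2 scale by (1/2, -2, -1): (7, 1, -3) → (7/2, -2, 3)
T3 shear: z ← z + 1/2·y: (7/2, -2, 3) → (7/2, -2, 2)
T4 scale by (1/2, -1, -3): (7/2, -2, 2) → (7/4, 2, -6)

T(p) = (7/4, 2, -6)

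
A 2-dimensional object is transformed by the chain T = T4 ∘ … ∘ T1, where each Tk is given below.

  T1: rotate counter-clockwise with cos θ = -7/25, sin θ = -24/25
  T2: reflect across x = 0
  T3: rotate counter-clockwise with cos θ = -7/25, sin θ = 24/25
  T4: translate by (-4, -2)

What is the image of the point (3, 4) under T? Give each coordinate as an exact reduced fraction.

T1 rotate counter-clockwise with cos θ = -7/25, sin θ = -24/25: (3, 4) → (3, -4)
T2 reflect across x = 0: (3, -4) → (-3, -4)
T3 rotate counter-clockwise with cos θ = -7/25, sin θ = 24/25: (-3, -4) → (117/25, -44/25)
T4 translate by (-4, -2): (117/25, -44/25) → (17/25, -94/25)

T(p) = (17/25, -94/25)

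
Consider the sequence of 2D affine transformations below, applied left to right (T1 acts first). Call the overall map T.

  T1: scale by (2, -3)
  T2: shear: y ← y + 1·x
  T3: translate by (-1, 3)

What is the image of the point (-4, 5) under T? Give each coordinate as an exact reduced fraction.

T1 scale by (2, -3): (-4, 5) → (-8, -15)
T2 shear: y ← y + 1·x: (-8, -15) → (-8, -23)
T3 translate by (-1, 3): (-8, -23) → (-9, -20)

T(p) = (-9, -20)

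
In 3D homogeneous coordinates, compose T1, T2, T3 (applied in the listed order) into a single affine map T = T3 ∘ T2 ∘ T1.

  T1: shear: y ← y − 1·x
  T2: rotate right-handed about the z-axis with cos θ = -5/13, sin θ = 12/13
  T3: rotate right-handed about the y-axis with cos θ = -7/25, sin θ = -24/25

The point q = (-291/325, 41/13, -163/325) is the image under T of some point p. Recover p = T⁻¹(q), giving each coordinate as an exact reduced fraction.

T1 = [1 0 0 0; -1 1 0 0; 0 0 1 0; 0 0 0 1]
T2·T1 = [7/13 -12/13 0 0; 17/13 -5/13 0 0; 0 0 1 0; 0 0 0 1]
T3·…·T1 = [-49/325 84/325 -24/25 0; 17/13 -5/13 0 0; 168/325 -288/325 -7/25 0; 0 0 0 1]
det M = 1; M⁻¹ = [7/65 12/13 -24/65 0; 119/325 7/13 -408/325 0; -24/25 0 -7/25 0; 0 0 0 1]
M⁻¹ · (-291/325, 41/13, -163/325)ᵀ = (3, 2, 1)ᵀ

p = (3, 2, 1)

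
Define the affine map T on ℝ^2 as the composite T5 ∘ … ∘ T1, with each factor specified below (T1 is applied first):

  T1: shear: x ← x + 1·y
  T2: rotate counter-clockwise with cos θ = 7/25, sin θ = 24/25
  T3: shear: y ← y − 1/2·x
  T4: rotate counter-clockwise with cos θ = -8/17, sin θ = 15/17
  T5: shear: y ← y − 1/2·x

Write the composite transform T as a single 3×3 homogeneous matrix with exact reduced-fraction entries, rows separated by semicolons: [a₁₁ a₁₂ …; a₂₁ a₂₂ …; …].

T = [-727/850 -913/850 0; 491/1700 -1371/1700 0; 0 0 1]

T1 = [1 1 0; 0 1 0; 0 0 1]
T2·T1 = [7/25 -17/25 0; 24/25 31/25 0; 0 0 1]
T3·…·T1 = [7/25 -17/25 0; 41/50 79/50 0; 0 0 1]
T4·…·T1 = [-727/850 -913/850 0; -59/425 -571/425 0; 0 0 1]
T5·…·T1 = [-727/850 -913/850 0; 491/1700 -1371/1700 0; 0 0 1]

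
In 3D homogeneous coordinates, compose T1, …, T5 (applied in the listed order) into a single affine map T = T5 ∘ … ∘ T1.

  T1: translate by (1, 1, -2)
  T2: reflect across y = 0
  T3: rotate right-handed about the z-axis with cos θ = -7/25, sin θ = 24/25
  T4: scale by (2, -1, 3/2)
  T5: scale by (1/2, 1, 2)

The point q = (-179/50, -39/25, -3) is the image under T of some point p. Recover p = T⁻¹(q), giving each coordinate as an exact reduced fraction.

p = (3/2, -4, 1)

T1 = [1 0 0 1; 0 1 0 1; 0 0 1 -2; 0 0 0 1]
T2·T1 = [1 0 0 1; 0 -1 0 -1; 0 0 1 -2; 0 0 0 1]
T3·…·T1 = [-7/25 24/25 0 17/25; 24/25 7/25 0 31/25; 0 0 1 -2; 0 0 0 1]
T4·…·T1 = [-14/25 48/25 0 34/25; -24/25 -7/25 0 -31/25; 0 0 3/2 -3; 0 0 0 1]
T5·…·T1 = [-7/25 24/25 0 17/25; -24/25 -7/25 0 -31/25; 0 0 3 -6; 0 0 0 1]
det M = 3; M⁻¹ = [-7/25 -24/25 0 -1; 24/25 -7/25 0 -1; 0 0 1/3 2; 0 0 0 1]
M⁻¹ · (-179/50, -39/25, -3)ᵀ = (3/2, -4, 1)ᵀ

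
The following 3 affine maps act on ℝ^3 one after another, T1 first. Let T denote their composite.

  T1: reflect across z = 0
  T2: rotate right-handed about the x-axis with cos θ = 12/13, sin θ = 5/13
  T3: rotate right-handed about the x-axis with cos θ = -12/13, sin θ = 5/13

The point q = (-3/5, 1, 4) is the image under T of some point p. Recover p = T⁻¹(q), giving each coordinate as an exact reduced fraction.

T1 = [1 0 0 0; 0 1 0 0; 0 0 -1 0; 0 0 0 1]
T2·T1 = [1 0 0 0; 0 12/13 5/13 0; 0 5/13 -12/13 0; 0 0 0 1]
T3·…·T1 = [1 0 0 0; 0 -1 0 0; 0 0 1 0; 0 0 0 1]
det M = -1; M⁻¹ = [1 0 0 0; 0 -1 0 0; 0 0 1 0; 0 0 0 1]
M⁻¹ · (-3/5, 1, 4)ᵀ = (-3/5, -1, 4)ᵀ

p = (-3/5, -1, 4)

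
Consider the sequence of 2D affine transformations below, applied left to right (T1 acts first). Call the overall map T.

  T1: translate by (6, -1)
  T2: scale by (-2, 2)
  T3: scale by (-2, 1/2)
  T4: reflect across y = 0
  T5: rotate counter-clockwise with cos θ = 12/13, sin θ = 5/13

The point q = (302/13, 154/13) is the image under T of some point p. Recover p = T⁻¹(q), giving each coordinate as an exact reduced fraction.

T1 = [1 0 6; 0 1 -1; 0 0 1]
T2·T1 = [-2 0 -12; 0 2 -2; 0 0 1]
T3·…·T1 = [4 0 24; 0 1 -1; 0 0 1]
T4·…·T1 = [4 0 24; 0 -1 1; 0 0 1]
T5·…·T1 = [48/13 5/13 283/13; 20/13 -12/13 132/13; 0 0 1]
det M = -4; M⁻¹ = [3/13 5/52 -6; 5/13 -12/13 1; 0 0 1]
M⁻¹ · (302/13, 154/13)ᵀ = (1/2, -1)ᵀ

p = (1/2, -1)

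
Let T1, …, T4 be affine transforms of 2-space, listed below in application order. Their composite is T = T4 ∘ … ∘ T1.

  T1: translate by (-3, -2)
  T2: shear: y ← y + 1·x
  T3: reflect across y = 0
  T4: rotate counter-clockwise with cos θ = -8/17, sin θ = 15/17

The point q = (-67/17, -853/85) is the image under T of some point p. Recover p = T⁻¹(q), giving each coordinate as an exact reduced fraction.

T1 = [1 0 -3; 0 1 -2; 0 0 1]
T2·T1 = [1 0 -3; 1 1 -5; 0 0 1]
T3·…·T1 = [1 0 -3; -1 -1 5; 0 0 1]
T4·…·T1 = [7/17 15/17 -3; 23/17 8/17 -5; 0 0 1]
det M = -1; M⁻¹ = [-8/17 15/17 3; 23/17 -7/17 2; 0 0 1]
M⁻¹ · (-67/17, -853/85)ᵀ = (-4, 4/5)ᵀ

p = (-4, 4/5)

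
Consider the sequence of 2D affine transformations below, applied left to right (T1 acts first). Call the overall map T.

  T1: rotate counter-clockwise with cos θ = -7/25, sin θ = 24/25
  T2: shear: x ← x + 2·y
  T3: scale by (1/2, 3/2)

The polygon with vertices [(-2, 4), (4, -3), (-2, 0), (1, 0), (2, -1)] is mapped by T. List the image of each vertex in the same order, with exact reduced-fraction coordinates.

image vertices: (-117/25, -114/25), (139/25, 351/50), (-41/25, -72/25), (41/50, 36/25), (12/5, 33/10)

T1 rotate counter-clockwise with cos θ = -7/25, sin θ = 24/25: (-2, 4) → (-82/25, -76/25); (4, -3) → (44/25, 117/25); (-2, 0) → (14/25, -48/25); (1, 0) → (-7/25, 24/25); (2, -1) → (2/5, 11/5)
T2 shear: x ← x + 2·y: (-82/25, -76/25) → (-234/25, -76/25); (44/25, 117/25) → (278/25, 117/25); (14/25, -48/25) → (-82/25, -48/25); (-7/25, 24/25) → (41/25, 24/25); (2/5, 11/5) → (24/5, 11/5)
T3 scale by (1/2, 3/2): (-234/25, -76/25) → (-117/25, -114/25); (278/25, 117/25) → (139/25, 351/50); (-82/25, -48/25) → (-41/25, -72/25); (41/25, 24/25) → (41/50, 36/25); (24/5, 11/5) → (12/5, 33/10)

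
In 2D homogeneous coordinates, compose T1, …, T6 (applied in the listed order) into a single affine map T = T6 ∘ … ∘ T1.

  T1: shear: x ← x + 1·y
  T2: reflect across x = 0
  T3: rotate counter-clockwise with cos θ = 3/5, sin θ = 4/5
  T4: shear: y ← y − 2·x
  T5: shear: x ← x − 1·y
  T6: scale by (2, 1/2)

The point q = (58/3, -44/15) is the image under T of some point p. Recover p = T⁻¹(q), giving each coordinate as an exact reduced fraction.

p = (-5/3, -2)

T1 = [1 1 0; 0 1 0; 0 0 1]
T2·T1 = [-1 -1 0; 0 1 0; 0 0 1]
T3·…·T1 = [-3/5 -7/5 0; -4/5 -1/5 0; 0 0 1]
T4·…·T1 = [-3/5 -7/5 0; 2/5 13/5 0; 0 0 1]
T5·…·T1 = [-1 -4 0; 2/5 13/5 0; 0 0 1]
T6·…·T1 = [-2 -8 0; 1/5 13/10 0; 0 0 1]
det M = -1; M⁻¹ = [-13/10 -8 0; 1/5 2 0; 0 0 1]
M⁻¹ · (58/3, -44/15)ᵀ = (-5/3, -2)ᵀ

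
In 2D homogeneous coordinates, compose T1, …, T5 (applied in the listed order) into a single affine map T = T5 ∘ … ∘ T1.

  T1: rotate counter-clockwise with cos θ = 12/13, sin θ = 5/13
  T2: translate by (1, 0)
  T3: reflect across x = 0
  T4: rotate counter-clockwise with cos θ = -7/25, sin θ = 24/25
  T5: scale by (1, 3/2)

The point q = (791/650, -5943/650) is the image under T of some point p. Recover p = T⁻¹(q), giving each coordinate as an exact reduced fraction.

T1 = [12/13 -5/13 0; 5/13 12/13 0; 0 0 1]
T2·T1 = [12/13 -5/13 1; 5/13 12/13 0; 0 0 1]
T3·…·T1 = [-12/13 5/13 -1; 5/13 12/13 0; 0 0 1]
T4·…·T1 = [-36/325 -323/325 7/25; -323/325 36/325 -24/25; 0 0 1]
T5·…·T1 = [-36/325 -323/325 7/25; -969/650 54/325 -36/25; 0 0 1]
det M = -3/2; M⁻¹ = [-36/325 -646/975 -12/13; -323/325 24/325 5/13; 0 0 1]
M⁻¹ · (791/650, -5943/650)ᵀ = (5, -3/2)ᵀ

p = (5, -3/2)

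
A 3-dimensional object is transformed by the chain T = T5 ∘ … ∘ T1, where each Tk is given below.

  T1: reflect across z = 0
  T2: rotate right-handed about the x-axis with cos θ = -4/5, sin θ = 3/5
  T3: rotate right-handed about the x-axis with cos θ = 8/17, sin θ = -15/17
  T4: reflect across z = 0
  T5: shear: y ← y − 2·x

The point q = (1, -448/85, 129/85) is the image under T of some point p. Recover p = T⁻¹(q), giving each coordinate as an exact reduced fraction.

p = (1, -2, -3)

T1 = [1 0 0 0; 0 1 0 0; 0 0 -1 0; 0 0 0 1]
T2·T1 = [1 0 0 0; 0 -4/5 3/5 0; 0 3/5 4/5 0; 0 0 0 1]
T3·…·T1 = [1 0 0 0; 0 13/85 84/85 0; 0 84/85 -13/85 0; 0 0 0 1]
T4·…·T1 = [1 0 0 0; 0 13/85 84/85 0; 0 -84/85 13/85 0; 0 0 0 1]
T5·…·T1 = [1 0 0 0; -2 13/85 84/85 0; 0 -84/85 13/85 0; 0 0 0 1]
det M = 1; M⁻¹ = [1 0 0 0; 26/85 13/85 -84/85 0; 168/85 84/85 13/85 0; 0 0 0 1]
M⁻¹ · (1, -448/85, 129/85)ᵀ = (1, -2, -3)ᵀ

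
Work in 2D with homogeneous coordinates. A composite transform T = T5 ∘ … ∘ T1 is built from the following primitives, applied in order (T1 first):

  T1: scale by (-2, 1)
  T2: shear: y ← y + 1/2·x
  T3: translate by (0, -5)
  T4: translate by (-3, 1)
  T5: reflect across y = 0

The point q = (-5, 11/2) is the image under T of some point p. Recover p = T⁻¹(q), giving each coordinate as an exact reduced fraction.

p = (1, -1/2)

T1 = [-2 0 0; 0 1 0; 0 0 1]
T2·T1 = [-2 0 0; -1 1 0; 0 0 1]
T3·…·T1 = [-2 0 0; -1 1 -5; 0 0 1]
T4·…·T1 = [-2 0 -3; -1 1 -4; 0 0 1]
T5·…·T1 = [-2 0 -3; 1 -1 4; 0 0 1]
det M = 2; M⁻¹ = [-1/2 0 -3/2; -1/2 -1 5/2; 0 0 1]
M⁻¹ · (-5, 11/2)ᵀ = (1, -1/2)ᵀ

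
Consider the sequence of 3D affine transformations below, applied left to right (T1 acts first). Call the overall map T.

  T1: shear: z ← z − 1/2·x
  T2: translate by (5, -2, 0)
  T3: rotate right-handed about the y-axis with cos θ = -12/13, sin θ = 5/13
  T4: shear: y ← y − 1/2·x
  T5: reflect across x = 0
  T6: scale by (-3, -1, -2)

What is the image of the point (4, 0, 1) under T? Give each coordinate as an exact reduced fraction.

T1 shear: z ← z − 1/2·x: (4, 0, 1) → (4, 0, -1)
T2 translate by (5, -2, 0): (4, 0, -1) → (9, -2, -1)
T3 rotate right-handed about the y-axis with cos θ = -12/13, sin θ = 5/13: (9, -2, -1) → (-113/13, -2, -33/13)
T4 shear: y ← y − 1/2·x: (-113/13, -2, -33/13) → (-113/13, 61/26, -33/13)
T5 reflect across x = 0: (-113/13, 61/26, -33/13) → (113/13, 61/26, -33/13)
T6 scale by (-3, -1, -2): (113/13, 61/26, -33/13) → (-339/13, -61/26, 66/13)

T(p) = (-339/13, -61/26, 66/13)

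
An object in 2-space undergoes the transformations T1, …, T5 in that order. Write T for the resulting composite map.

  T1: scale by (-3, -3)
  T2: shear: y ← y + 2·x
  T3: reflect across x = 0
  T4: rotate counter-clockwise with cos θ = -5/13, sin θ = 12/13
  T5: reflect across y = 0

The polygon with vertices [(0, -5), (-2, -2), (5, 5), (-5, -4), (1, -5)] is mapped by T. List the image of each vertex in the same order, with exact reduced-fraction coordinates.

image vertices: (-180/13, 75/13), (-186/13, 162/13), (465/13, -405/13), (-33, 30), (-123/13, 9/13)

T1 scale by (-3, -3): (0, -5) → (0, 15); (-2, -2) → (6, 6); (5, 5) → (-15, -15); (-5, -4) → (15, 12); (1, -5) → (-3, 15)
T2 shear: y ← y + 2·x: (0, 15) → (0, 15); (6, 6) → (6, 18); (-15, -15) → (-15, -45); (15, 12) → (15, 42); (-3, 15) → (-3, 9)
T3 reflect across x = 0: (0, 15) → (0, 15); (6, 18) → (-6, 18); (-15, -45) → (15, -45); (15, 42) → (-15, 42); (-3, 9) → (3, 9)
T4 rotate counter-clockwise with cos θ = -5/13, sin θ = 12/13: (0, 15) → (-180/13, -75/13); (-6, 18) → (-186/13, -162/13); (15, -45) → (465/13, 405/13); (-15, 42) → (-33, -30); (3, 9) → (-123/13, -9/13)
T5 reflect across y = 0: (-180/13, -75/13) → (-180/13, 75/13); (-186/13, -162/13) → (-186/13, 162/13); (465/13, 405/13) → (465/13, -405/13); (-33, -30) → (-33, 30); (-123/13, -9/13) → (-123/13, 9/13)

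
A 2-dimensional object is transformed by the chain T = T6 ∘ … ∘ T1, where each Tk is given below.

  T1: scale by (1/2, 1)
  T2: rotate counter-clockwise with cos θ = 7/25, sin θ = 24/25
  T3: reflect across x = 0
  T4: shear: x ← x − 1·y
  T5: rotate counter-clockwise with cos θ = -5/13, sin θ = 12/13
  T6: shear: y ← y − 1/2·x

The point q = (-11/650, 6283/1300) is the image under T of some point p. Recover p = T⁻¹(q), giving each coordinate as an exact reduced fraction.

T1 = [1/2 0 0; 0 1 0; 0 0 1]
T2·T1 = [7/50 -24/25 0; 12/25 7/25 0; 0 0 1]
T3·…·T1 = [-7/50 24/25 0; 12/25 7/25 0; 0 0 1]
T4·…·T1 = [-31/50 17/25 0; 12/25 7/25 0; 0 0 1]
T5·…·T1 = [-133/650 -13/25 0; -246/325 13/25 0; 0 0 1]
T6·…·T1 = [-133/650 -13/25 0; -851/1300 39/50 0; 0 0 1]
det M = -1/2; M⁻¹ = [-39/25 -26/25 0; -851/650 133/325 0; 0 0 1]
M⁻¹ · (-11/650, 6283/1300)ᵀ = (-5, 2)ᵀ

p = (-5, 2)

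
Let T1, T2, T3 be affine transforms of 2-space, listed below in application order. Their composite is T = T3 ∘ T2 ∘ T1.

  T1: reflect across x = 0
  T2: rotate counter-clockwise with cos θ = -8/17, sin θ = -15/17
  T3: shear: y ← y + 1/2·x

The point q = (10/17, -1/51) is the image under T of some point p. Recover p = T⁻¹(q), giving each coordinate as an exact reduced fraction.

p = (0, 2/3)

T1 = [-1 0 0; 0 1 0; 0 0 1]
T2·T1 = [8/17 15/17 0; 15/17 -8/17 0; 0 0 1]
T3·…·T1 = [8/17 15/17 0; 19/17 -1/34 0; 0 0 1]
det M = -1; M⁻¹ = [1/34 15/17 0; 19/17 -8/17 0; 0 0 1]
M⁻¹ · (10/17, -1/51)ᵀ = (0, 2/3)ᵀ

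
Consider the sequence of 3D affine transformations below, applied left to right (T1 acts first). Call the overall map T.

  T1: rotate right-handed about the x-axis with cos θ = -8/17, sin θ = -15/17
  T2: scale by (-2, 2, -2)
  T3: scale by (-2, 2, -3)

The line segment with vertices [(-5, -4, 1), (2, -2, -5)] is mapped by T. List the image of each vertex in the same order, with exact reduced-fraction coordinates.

image vertices: (-20, 188/17, 312/17), (8, -236/17, 420/17)

T1 rotate right-handed about the x-axis with cos θ = -8/17, sin θ = -15/17: (-5, -4, 1) → (-5, 47/17, 52/17); (2, -2, -5) → (2, -59/17, 70/17)
T2 scale by (-2, 2, -2): (-5, 47/17, 52/17) → (10, 94/17, -104/17); (2, -59/17, 70/17) → (-4, -118/17, -140/17)
T3 scale by (-2, 2, -3): (10, 94/17, -104/17) → (-20, 188/17, 312/17); (-4, -118/17, -140/17) → (8, -236/17, 420/17)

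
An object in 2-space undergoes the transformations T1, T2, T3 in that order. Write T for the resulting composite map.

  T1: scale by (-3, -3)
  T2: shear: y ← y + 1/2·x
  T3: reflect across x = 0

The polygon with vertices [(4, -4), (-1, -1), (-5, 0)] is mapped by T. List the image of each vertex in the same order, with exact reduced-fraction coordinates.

T1 scale by (-3, -3): (4, -4) → (-12, 12); (-1, -1) → (3, 3); (-5, 0) → (15, 0)
T2 shear: y ← y + 1/2·x: (-12, 12) → (-12, 6); (3, 3) → (3, 9/2); (15, 0) → (15, 15/2)
T3 reflect across x = 0: (-12, 6) → (12, 6); (3, 9/2) → (-3, 9/2); (15, 15/2) → (-15, 15/2)

image vertices: (12, 6), (-3, 9/2), (-15, 15/2)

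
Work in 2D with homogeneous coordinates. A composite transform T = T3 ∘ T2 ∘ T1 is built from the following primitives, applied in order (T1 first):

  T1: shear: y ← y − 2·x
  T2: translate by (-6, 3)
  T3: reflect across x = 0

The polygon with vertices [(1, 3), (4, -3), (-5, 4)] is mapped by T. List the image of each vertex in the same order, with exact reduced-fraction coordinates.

T1 shear: y ← y − 2·x: (1, 3) → (1, 1); (4, -3) → (4, -11); (-5, 4) → (-5, 14)
T2 translate by (-6, 3): (1, 1) → (-5, 4); (4, -11) → (-2, -8); (-5, 14) → (-11, 17)
T3 reflect across x = 0: (-5, 4) → (5, 4); (-2, -8) → (2, -8); (-11, 17) → (11, 17)

image vertices: (5, 4), (2, -8), (11, 17)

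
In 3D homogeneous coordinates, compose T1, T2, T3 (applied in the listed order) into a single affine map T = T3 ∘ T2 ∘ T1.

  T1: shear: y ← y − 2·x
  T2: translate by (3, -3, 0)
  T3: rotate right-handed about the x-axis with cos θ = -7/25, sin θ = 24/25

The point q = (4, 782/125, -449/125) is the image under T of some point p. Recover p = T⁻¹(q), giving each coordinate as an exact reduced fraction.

T1 = [1 0 0 0; -2 1 0 0; 0 0 1 0; 0 0 0 1]
T2·T1 = [1 0 0 3; -2 1 0 -3; 0 0 1 0; 0 0 0 1]
T3·…·T1 = [1 0 0 3; 14/25 -7/25 -24/25 21/25; -48/25 24/25 -7/25 -72/25; 0 0 0 1]
det M = 1; M⁻¹ = [1 0 0 -3; 2 -7/25 24/25 -3; 0 -24/25 -7/25 0; 0 0 0 1]
M⁻¹ · (4, 782/125, -449/125)ᵀ = (1, -1/5, -5)ᵀ

p = (1, -1/5, -5)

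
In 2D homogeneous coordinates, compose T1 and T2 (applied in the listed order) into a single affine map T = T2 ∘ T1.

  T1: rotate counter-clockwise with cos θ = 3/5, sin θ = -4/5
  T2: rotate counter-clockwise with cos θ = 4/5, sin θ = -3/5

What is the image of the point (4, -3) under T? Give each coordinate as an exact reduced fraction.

T(p) = (-3, -4)

T1 rotate counter-clockwise with cos θ = 3/5, sin θ = -4/5: (4, -3) → (0, -5)
T2 rotate counter-clockwise with cos θ = 4/5, sin θ = -3/5: (0, -5) → (-3, -4)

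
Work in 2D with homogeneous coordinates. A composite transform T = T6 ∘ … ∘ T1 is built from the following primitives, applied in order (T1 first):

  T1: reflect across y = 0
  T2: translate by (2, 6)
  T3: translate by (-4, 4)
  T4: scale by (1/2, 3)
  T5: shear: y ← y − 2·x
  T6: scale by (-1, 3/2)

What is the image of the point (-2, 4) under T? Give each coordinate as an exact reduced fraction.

T(p) = (2, 33)

T1 reflect across y = 0: (-2, 4) → (-2, -4)
T2 translate by (2, 6): (-2, -4) → (0, 2)
T3 translate by (-4, 4): (0, 2) → (-4, 6)
T4 scale by (1/2, 3): (-4, 6) → (-2, 18)
T5 shear: y ← y − 2·x: (-2, 18) → (-2, 22)
T6 scale by (-1, 3/2): (-2, 22) → (2, 33)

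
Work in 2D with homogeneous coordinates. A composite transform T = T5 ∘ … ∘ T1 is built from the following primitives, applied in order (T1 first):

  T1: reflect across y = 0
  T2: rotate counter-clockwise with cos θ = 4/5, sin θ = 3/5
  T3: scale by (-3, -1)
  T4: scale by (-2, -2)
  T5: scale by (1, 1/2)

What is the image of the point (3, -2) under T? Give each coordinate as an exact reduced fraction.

T1 reflect across y = 0: (3, -2) → (3, 2)
T2 rotate counter-clockwise with cos θ = 4/5, sin θ = 3/5: (3, 2) → (6/5, 17/5)
T3 scale by (-3, -1): (6/5, 17/5) → (-18/5, -17/5)
T4 scale by (-2, -2): (-18/5, -17/5) → (36/5, 34/5)
T5 scale by (1, 1/2): (36/5, 34/5) → (36/5, 17/5)

T(p) = (36/5, 17/5)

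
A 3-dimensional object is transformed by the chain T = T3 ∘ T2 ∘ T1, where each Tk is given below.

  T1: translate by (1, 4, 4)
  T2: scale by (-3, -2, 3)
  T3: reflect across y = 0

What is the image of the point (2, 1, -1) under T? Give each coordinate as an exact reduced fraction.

T1 translate by (1, 4, 4): (2, 1, -1) → (3, 5, 3)
T2 scale by (-3, -2, 3): (3, 5, 3) → (-9, -10, 9)
T3 reflect across y = 0: (-9, -10, 9) → (-9, 10, 9)

T(p) = (-9, 10, 9)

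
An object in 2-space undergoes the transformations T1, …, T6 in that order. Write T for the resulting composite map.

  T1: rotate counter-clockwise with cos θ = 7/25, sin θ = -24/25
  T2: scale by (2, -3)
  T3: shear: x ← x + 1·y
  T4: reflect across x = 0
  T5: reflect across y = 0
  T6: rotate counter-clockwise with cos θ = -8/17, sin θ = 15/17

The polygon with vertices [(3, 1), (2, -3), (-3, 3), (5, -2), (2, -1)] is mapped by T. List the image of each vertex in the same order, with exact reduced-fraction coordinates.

image vertices: (1041/85, -543/85), (3833/425, 291/425), (-5601/425, 423/425), (9038/425, -2424/425), (727/85, -171/85)

T1 rotate counter-clockwise with cos θ = 7/25, sin θ = -24/25: (3, 1) → (9/5, -13/5); (2, -3) → (-58/25, -69/25); (-3, 3) → (51/25, 93/25); (5, -2) → (-13/25, -134/25); (2, -1) → (-2/5, -11/5)
T2 scale by (2, -3): (9/5, -13/5) → (18/5, 39/5); (-58/25, -69/25) → (-116/25, 207/25); (51/25, 93/25) → (102/25, -279/25); (-13/25, -134/25) → (-26/25, 402/25); (-2/5, -11/5) → (-4/5, 33/5)
T3 shear: x ← x + 1·y: (18/5, 39/5) → (57/5, 39/5); (-116/25, 207/25) → (91/25, 207/25); (102/25, -279/25) → (-177/25, -279/25); (-26/25, 402/25) → (376/25, 402/25); (-4/5, 33/5) → (29/5, 33/5)
T4 reflect across x = 0: (57/5, 39/5) → (-57/5, 39/5); (91/25, 207/25) → (-91/25, 207/25); (-177/25, -279/25) → (177/25, -279/25); (376/25, 402/25) → (-376/25, 402/25); (29/5, 33/5) → (-29/5, 33/5)
T5 reflect across y = 0: (-57/5, 39/5) → (-57/5, -39/5); (-91/25, 207/25) → (-91/25, -207/25); (177/25, -279/25) → (177/25, 279/25); (-376/25, 402/25) → (-376/25, -402/25); (-29/5, 33/5) → (-29/5, -33/5)
T6 rotate counter-clockwise with cos θ = -8/17, sin θ = 15/17: (-57/5, -39/5) → (1041/85, -543/85); (-91/25, -207/25) → (3833/425, 291/425); (177/25, 279/25) → (-5601/425, 423/425); (-376/25, -402/25) → (9038/425, -2424/425); (-29/5, -33/5) → (727/85, -171/85)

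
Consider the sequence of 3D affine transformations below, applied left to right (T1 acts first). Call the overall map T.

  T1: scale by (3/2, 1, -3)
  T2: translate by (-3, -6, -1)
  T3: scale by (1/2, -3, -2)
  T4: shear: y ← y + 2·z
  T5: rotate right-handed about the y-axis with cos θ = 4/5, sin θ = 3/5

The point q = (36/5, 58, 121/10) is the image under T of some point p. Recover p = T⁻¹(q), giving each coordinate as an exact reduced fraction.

p = (0, -4, 2)

T1 = [3/2 0 0 0; 0 1 0 0; 0 0 -3 0; 0 0 0 1]
T2·T1 = [3/2 0 0 -3; 0 1 0 -6; 0 0 -3 -1; 0 0 0 1]
T3·…·T1 = [3/4 0 0 -3/2; 0 -3 0 18; 0 0 6 2; 0 0 0 1]
T4·…·T1 = [3/4 0 0 -3/2; 0 -3 12 22; 0 0 6 2; 0 0 0 1]
T5·…·T1 = [3/5 0 18/5 0; 0 -3 12 22; -9/20 0 24/5 5/2; 0 0 0 1]
det M = -27/2; M⁻¹ = [16/15 0 -4/5 2; 2/5 -1/3 8/15 6; 1/10 0 2/15 -1/3; 0 0 0 1]
M⁻¹ · (36/5, 58, 121/10)ᵀ = (0, -4, 2)ᵀ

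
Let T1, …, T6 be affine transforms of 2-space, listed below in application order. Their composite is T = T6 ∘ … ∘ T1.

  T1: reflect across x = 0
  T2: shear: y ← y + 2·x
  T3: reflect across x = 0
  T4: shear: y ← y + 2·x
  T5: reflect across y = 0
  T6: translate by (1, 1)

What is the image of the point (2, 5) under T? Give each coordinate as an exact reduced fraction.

T(p) = (3, -4)

T1 reflect across x = 0: (2, 5) → (-2, 5)
T2 shear: y ← y + 2·x: (-2, 5) → (-2, 1)
T3 reflect across x = 0: (-2, 1) → (2, 1)
T4 shear: y ← y + 2·x: (2, 1) → (2, 5)
T5 reflect across y = 0: (2, 5) → (2, -5)
T6 translate by (1, 1): (2, -5) → (3, -4)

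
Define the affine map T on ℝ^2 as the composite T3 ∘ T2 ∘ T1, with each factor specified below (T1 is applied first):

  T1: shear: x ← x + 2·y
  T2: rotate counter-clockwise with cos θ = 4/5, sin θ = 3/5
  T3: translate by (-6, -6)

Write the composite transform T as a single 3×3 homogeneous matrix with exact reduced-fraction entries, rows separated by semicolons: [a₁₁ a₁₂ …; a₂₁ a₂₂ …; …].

T1 = [1 2 0; 0 1 0; 0 0 1]
T2·T1 = [4/5 1 0; 3/5 2 0; 0 0 1]
T3·…·T1 = [4/5 1 -6; 3/5 2 -6; 0 0 1]

T = [4/5 1 -6; 3/5 2 -6; 0 0 1]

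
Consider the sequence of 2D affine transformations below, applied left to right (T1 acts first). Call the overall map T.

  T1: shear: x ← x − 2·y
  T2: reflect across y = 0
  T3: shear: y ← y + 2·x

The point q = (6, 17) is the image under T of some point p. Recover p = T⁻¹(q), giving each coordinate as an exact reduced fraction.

T1 = [1 -2 0; 0 1 0; 0 0 1]
T2·T1 = [1 -2 0; 0 -1 0; 0 0 1]
T3·…·T1 = [1 -2 0; 2 -5 0; 0 0 1]
det M = -1; M⁻¹ = [5 -2 0; 2 -1 0; 0 0 1]
M⁻¹ · (6, 17)ᵀ = (-4, -5)ᵀ

p = (-4, -5)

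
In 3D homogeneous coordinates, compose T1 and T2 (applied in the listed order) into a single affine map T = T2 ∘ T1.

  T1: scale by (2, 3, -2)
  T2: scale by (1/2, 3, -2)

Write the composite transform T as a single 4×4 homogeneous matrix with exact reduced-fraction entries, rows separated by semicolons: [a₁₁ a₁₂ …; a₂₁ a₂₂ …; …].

T = [1 0 0 0; 0 9 0 0; 0 0 4 0; 0 0 0 1]

T1 = [2 0 0 0; 0 3 0 0; 0 0 -2 0; 0 0 0 1]
T2·T1 = [1 0 0 0; 0 9 0 0; 0 0 4 0; 0 0 0 1]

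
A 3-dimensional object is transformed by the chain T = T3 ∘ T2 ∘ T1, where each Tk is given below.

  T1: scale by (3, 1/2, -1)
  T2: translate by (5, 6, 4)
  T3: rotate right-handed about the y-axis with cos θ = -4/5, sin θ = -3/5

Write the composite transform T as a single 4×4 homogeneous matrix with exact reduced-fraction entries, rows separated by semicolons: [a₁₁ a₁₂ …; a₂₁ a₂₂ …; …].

T = [-12/5 0 3/5 -32/5; 0 1/2 0 6; 9/5 0 4/5 -1/5; 0 0 0 1]

T1 = [3 0 0 0; 0 1/2 0 0; 0 0 -1 0; 0 0 0 1]
T2·T1 = [3 0 0 5; 0 1/2 0 6; 0 0 -1 4; 0 0 0 1]
T3·…·T1 = [-12/5 0 3/5 -32/5; 0 1/2 0 6; 9/5 0 4/5 -1/5; 0 0 0 1]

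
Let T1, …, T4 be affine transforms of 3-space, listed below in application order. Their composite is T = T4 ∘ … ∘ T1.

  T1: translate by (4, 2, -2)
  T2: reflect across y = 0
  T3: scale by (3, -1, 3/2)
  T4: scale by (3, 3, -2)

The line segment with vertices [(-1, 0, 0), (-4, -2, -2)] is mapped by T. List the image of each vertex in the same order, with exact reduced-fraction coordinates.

T1 translate by (4, 2, -2): (-1, 0, 0) → (3, 2, -2); (-4, -2, -2) → (0, 0, -4)
T2 reflect across y = 0: (3, 2, -2) → (3, -2, -2); (0, 0, -4) → (0, 0, -4)
T3 scale by (3, -1, 3/2): (3, -2, -2) → (9, 2, -3); (0, 0, -4) → (0, 0, -6)
T4 scale by (3, 3, -2): (9, 2, -3) → (27, 6, 6); (0, 0, -6) → (0, 0, 12)

image vertices: (27, 6, 6), (0, 0, 12)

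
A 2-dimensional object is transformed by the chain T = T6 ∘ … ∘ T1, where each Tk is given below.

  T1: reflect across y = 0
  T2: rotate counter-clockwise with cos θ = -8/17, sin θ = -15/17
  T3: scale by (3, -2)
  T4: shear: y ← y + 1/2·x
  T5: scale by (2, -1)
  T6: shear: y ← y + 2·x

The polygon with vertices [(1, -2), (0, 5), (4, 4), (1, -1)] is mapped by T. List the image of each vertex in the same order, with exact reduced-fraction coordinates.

T1 reflect across y = 0: (1, -2) → (1, 2); (0, 5) → (0, -5); (4, 4) → (4, -4); (1, -1) → (1, 1)
T2 rotate counter-clockwise with cos θ = -8/17, sin θ = -15/17: (1, 2) → (22/17, -31/17); (0, -5) → (-75/17, 40/17); (4, -4) → (-92/17, -28/17); (1, 1) → (7/17, -23/17)
T3 scale by (3, -2): (22/17, -31/17) → (66/17, 62/17); (-75/17, 40/17) → (-225/17, -80/17); (-92/17, -28/17) → (-276/17, 56/17); (7/17, -23/17) → (21/17, 46/17)
T4 shear: y ← y + 1/2·x: (66/17, 62/17) → (66/17, 95/17); (-225/17, -80/17) → (-225/17, -385/34); (-276/17, 56/17) → (-276/17, -82/17); (21/17, 46/17) → (21/17, 113/34)
T5 scale by (2, -1): (66/17, 95/17) → (132/17, -95/17); (-225/17, -385/34) → (-450/17, 385/34); (-276/17, -82/17) → (-552/17, 82/17); (21/17, 113/34) → (42/17, -113/34)
T6 shear: y ← y + 2·x: (132/17, -95/17) → (132/17, 169/17); (-450/17, 385/34) → (-450/17, -1415/34); (-552/17, 82/17) → (-552/17, -1022/17); (42/17, -113/34) → (42/17, 55/34)

image vertices: (132/17, 169/17), (-450/17, -1415/34), (-552/17, -1022/17), (42/17, 55/34)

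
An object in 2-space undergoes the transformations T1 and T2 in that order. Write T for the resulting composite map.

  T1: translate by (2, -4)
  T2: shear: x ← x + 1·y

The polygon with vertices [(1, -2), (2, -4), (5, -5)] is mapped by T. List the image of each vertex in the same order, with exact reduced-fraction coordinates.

T1 translate by (2, -4): (1, -2) → (3, -6); (2, -4) → (4, -8); (5, -5) → (7, -9)
T2 shear: x ← x + 1·y: (3, -6) → (-3, -6); (4, -8) → (-4, -8); (7, -9) → (-2, -9)

image vertices: (-3, -6), (-4, -8), (-2, -9)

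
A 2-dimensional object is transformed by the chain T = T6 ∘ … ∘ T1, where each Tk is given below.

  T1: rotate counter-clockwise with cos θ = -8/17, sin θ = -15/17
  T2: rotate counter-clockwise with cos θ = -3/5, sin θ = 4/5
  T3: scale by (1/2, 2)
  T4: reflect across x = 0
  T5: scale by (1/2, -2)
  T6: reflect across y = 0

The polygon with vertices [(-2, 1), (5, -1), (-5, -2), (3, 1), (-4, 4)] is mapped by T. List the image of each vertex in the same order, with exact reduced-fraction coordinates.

T1 rotate counter-clockwise with cos θ = -8/17, sin θ = -15/17: (-2, 1) → (31/17, 22/17); (5, -1) → (-55/17, -67/17); (-5, -2) → (10/17, 91/17); (3, 1) → (-9/17, -53/17); (-4, 4) → (92/17, 28/17)
T2 rotate counter-clockwise with cos θ = -3/5, sin θ = 4/5: (31/17, 22/17) → (-181/85, 58/85); (-55/17, -67/17) → (433/85, -19/85); (10/17, 91/17) → (-394/85, -233/85); (-9/17, -53/17) → (239/85, 123/85); (92/17, 28/17) → (-388/85, 284/85)
T3 scale by (1/2, 2): (-181/85, 58/85) → (-181/170, 116/85); (433/85, -19/85) → (433/170, -38/85); (-394/85, -233/85) → (-197/85, -466/85); (239/85, 123/85) → (239/170, 246/85); (-388/85, 284/85) → (-194/85, 568/85)
T4 reflect across x = 0: (-181/170, 116/85) → (181/170, 116/85); (433/170, -38/85) → (-433/170, -38/85); (-197/85, -466/85) → (197/85, -466/85); (239/170, 246/85) → (-239/170, 246/85); (-194/85, 568/85) → (194/85, 568/85)
T5 scale by (1/2, -2): (181/170, 116/85) → (181/340, -232/85); (-433/170, -38/85) → (-433/340, 76/85); (197/85, -466/85) → (197/170, 932/85); (-239/170, 246/85) → (-239/340, -492/85); (194/85, 568/85) → (97/85, -1136/85)
T6 reflect across y = 0: (181/340, -232/85) → (181/340, 232/85); (-433/340, 76/85) → (-433/340, -76/85); (197/170, 932/85) → (197/170, -932/85); (-239/340, -492/85) → (-239/340, 492/85); (97/85, -1136/85) → (97/85, 1136/85)

image vertices: (181/340, 232/85), (-433/340, -76/85), (197/170, -932/85), (-239/340, 492/85), (97/85, 1136/85)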